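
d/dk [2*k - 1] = 2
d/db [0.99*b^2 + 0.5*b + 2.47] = 1.98*b + 0.5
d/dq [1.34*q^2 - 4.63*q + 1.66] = 2.68*q - 4.63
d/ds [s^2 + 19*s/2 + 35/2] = 2*s + 19/2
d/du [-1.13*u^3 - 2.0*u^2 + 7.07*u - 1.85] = -3.39*u^2 - 4.0*u + 7.07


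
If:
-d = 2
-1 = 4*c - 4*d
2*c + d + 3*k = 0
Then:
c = -9/4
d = -2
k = 13/6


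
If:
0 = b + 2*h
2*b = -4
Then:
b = -2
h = 1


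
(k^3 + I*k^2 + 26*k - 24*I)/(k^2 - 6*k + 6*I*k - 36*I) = (k^2 - 5*I*k - 4)/(k - 6)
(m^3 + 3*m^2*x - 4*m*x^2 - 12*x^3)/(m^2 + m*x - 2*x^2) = (-m^2 - m*x + 6*x^2)/(-m + x)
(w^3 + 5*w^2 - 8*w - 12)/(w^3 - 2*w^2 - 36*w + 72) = (w + 1)/(w - 6)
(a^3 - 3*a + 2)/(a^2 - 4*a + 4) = (a^3 - 3*a + 2)/(a^2 - 4*a + 4)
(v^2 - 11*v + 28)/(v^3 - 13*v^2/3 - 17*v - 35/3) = 3*(v - 4)/(3*v^2 + 8*v + 5)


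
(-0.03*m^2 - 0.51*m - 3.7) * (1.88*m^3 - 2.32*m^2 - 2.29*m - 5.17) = -0.0564*m^5 - 0.8892*m^4 - 5.7041*m^3 + 9.907*m^2 + 11.1097*m + 19.129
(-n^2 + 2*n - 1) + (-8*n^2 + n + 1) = -9*n^2 + 3*n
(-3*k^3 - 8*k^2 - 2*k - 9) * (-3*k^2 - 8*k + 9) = 9*k^5 + 48*k^4 + 43*k^3 - 29*k^2 + 54*k - 81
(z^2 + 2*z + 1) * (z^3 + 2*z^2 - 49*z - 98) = z^5 + 4*z^4 - 44*z^3 - 194*z^2 - 245*z - 98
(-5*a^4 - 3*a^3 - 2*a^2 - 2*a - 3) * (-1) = 5*a^4 + 3*a^3 + 2*a^2 + 2*a + 3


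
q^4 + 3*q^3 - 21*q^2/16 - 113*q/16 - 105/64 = (q - 3/2)*(q + 1/4)*(q + 7/4)*(q + 5/2)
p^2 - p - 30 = (p - 6)*(p + 5)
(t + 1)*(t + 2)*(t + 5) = t^3 + 8*t^2 + 17*t + 10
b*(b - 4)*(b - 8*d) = b^3 - 8*b^2*d - 4*b^2 + 32*b*d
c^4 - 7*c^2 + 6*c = c*(c - 2)*(c - 1)*(c + 3)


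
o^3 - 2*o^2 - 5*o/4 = o*(o - 5/2)*(o + 1/2)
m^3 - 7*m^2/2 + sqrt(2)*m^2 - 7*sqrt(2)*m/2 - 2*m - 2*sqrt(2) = (m - 4)*(m + 1/2)*(m + sqrt(2))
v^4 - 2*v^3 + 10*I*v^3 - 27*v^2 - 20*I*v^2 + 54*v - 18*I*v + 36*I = (v - 2)*(v + I)*(v + 3*I)*(v + 6*I)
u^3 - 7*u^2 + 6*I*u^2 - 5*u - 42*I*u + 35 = (u - 7)*(u + I)*(u + 5*I)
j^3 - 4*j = j*(j - 2)*(j + 2)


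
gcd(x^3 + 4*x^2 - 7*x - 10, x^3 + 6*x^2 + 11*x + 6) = x + 1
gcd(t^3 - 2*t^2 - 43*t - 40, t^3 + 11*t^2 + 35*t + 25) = t^2 + 6*t + 5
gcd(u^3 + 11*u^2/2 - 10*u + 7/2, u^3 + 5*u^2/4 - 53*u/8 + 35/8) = u - 1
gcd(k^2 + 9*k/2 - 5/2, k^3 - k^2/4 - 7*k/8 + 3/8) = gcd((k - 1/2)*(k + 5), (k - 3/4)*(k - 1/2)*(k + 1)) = k - 1/2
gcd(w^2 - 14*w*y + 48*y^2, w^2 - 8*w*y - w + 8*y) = -w + 8*y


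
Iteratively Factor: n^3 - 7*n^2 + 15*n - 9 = (n - 3)*(n^2 - 4*n + 3) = (n - 3)^2*(n - 1)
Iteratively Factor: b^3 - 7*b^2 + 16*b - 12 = (b - 2)*(b^2 - 5*b + 6) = (b - 2)^2*(b - 3)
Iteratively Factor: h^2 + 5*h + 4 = (h + 1)*(h + 4)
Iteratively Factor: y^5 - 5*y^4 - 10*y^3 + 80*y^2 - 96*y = (y - 3)*(y^4 - 2*y^3 - 16*y^2 + 32*y) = (y - 4)*(y - 3)*(y^3 + 2*y^2 - 8*y) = y*(y - 4)*(y - 3)*(y^2 + 2*y - 8) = y*(y - 4)*(y - 3)*(y - 2)*(y + 4)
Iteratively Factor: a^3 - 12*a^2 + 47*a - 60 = (a - 5)*(a^2 - 7*a + 12) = (a - 5)*(a - 3)*(a - 4)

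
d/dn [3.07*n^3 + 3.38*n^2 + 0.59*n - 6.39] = 9.21*n^2 + 6.76*n + 0.59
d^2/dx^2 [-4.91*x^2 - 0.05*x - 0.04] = -9.82000000000000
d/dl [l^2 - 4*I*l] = 2*l - 4*I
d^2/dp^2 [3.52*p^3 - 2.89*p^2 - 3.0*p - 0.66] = 21.12*p - 5.78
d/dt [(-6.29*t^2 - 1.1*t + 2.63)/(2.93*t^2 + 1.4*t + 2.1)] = (-5.583*t^2 - 41.8298*t - 5.992)/(8.5849*t^4 + 8.204*t^3 + 14.266*t^2 + 5.88*t + 4.41)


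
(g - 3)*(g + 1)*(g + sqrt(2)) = g^3 - 2*g^2 + sqrt(2)*g^2 - 3*g - 2*sqrt(2)*g - 3*sqrt(2)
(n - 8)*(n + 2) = n^2 - 6*n - 16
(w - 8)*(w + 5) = w^2 - 3*w - 40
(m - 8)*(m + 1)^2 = m^3 - 6*m^2 - 15*m - 8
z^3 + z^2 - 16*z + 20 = (z - 2)^2*(z + 5)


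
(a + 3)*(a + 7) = a^2 + 10*a + 21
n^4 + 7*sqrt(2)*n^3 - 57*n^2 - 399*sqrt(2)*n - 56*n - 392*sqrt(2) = (n - 8)*(n + 1)*(n + 7)*(n + 7*sqrt(2))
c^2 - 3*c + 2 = (c - 2)*(c - 1)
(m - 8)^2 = m^2 - 16*m + 64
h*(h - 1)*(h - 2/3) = h^3 - 5*h^2/3 + 2*h/3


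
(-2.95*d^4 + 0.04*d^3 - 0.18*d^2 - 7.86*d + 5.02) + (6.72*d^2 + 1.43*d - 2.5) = -2.95*d^4 + 0.04*d^3 + 6.54*d^2 - 6.43*d + 2.52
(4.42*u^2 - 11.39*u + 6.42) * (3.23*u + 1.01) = 14.2766*u^3 - 32.3255*u^2 + 9.2327*u + 6.4842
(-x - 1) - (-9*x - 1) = 8*x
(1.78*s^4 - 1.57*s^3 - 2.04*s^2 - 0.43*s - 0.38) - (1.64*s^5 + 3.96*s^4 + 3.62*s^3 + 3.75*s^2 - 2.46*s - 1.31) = -1.64*s^5 - 2.18*s^4 - 5.19*s^3 - 5.79*s^2 + 2.03*s + 0.93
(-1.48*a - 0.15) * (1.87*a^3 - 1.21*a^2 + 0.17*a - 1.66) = -2.7676*a^4 + 1.5103*a^3 - 0.0701*a^2 + 2.4313*a + 0.249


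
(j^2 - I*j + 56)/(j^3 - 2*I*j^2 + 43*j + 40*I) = (j + 7*I)/(j^2 + 6*I*j - 5)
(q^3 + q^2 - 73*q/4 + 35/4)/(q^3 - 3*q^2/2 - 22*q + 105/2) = (q - 1/2)/(q - 3)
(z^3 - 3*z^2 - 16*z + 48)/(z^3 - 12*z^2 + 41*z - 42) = (z^2 - 16)/(z^2 - 9*z + 14)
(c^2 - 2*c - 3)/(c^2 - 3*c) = (c + 1)/c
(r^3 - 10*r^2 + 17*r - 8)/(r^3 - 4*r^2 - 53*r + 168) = (r^2 - 2*r + 1)/(r^2 + 4*r - 21)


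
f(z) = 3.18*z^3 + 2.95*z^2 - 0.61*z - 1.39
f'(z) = 9.54*z^2 + 5.9*z - 0.61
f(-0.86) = -0.71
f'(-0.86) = 1.37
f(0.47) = -0.69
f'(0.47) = 4.27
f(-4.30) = -197.05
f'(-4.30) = 150.41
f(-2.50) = -31.12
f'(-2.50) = 44.26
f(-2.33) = -24.18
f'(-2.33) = 37.43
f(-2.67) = -39.26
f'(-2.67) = 51.65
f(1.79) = 25.21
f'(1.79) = 40.52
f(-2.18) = -18.99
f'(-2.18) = 31.87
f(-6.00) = -578.41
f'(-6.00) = 307.43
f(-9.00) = -2075.17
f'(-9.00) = 719.03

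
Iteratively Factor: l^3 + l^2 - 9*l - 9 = (l + 1)*(l^2 - 9) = (l - 3)*(l + 1)*(l + 3)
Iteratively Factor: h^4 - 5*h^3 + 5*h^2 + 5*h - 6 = (h + 1)*(h^3 - 6*h^2 + 11*h - 6) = (h - 1)*(h + 1)*(h^2 - 5*h + 6) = (h - 2)*(h - 1)*(h + 1)*(h - 3)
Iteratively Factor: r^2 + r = (r + 1)*(r)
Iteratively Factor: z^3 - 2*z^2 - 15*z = (z - 5)*(z^2 + 3*z) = z*(z - 5)*(z + 3)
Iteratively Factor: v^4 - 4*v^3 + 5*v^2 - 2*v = (v - 1)*(v^3 - 3*v^2 + 2*v) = (v - 1)^2*(v^2 - 2*v) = (v - 2)*(v - 1)^2*(v)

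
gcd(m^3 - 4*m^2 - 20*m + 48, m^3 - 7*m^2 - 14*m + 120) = m^2 - 2*m - 24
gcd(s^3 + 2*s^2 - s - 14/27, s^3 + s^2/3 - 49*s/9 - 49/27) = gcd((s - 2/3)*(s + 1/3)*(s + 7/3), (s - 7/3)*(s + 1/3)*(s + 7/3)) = s^2 + 8*s/3 + 7/9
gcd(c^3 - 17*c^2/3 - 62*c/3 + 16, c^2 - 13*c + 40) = c - 8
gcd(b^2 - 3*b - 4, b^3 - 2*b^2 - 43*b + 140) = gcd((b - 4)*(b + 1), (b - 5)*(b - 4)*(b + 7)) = b - 4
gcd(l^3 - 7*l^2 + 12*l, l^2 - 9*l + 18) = l - 3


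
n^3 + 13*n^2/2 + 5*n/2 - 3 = (n - 1/2)*(n + 1)*(n + 6)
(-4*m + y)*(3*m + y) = -12*m^2 - m*y + y^2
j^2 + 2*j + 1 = (j + 1)^2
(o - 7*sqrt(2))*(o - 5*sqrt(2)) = o^2 - 12*sqrt(2)*o + 70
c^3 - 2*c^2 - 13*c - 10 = (c - 5)*(c + 1)*(c + 2)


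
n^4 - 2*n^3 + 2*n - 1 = (n - 1)^3*(n + 1)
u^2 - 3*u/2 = u*(u - 3/2)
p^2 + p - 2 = (p - 1)*(p + 2)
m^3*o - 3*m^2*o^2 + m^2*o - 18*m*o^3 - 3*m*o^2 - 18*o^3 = (m - 6*o)*(m + 3*o)*(m*o + o)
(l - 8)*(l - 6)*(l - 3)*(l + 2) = l^4 - 15*l^3 + 56*l^2 + 36*l - 288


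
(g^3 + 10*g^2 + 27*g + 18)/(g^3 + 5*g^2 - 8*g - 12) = (g + 3)/(g - 2)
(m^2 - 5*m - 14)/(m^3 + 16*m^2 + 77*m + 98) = (m - 7)/(m^2 + 14*m + 49)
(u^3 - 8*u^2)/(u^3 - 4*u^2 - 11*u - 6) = u^2*(8 - u)/(-u^3 + 4*u^2 + 11*u + 6)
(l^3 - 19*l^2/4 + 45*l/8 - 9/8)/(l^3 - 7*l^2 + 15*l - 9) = (8*l^2 - 14*l + 3)/(8*(l^2 - 4*l + 3))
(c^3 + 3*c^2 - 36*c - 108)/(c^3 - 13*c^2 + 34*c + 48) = (c^2 + 9*c + 18)/(c^2 - 7*c - 8)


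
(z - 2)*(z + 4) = z^2 + 2*z - 8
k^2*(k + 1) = k^3 + k^2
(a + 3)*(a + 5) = a^2 + 8*a + 15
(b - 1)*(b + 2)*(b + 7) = b^3 + 8*b^2 + 5*b - 14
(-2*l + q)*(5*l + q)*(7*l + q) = -70*l^3 + 11*l^2*q + 10*l*q^2 + q^3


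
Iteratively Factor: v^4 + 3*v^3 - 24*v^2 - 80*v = (v + 4)*(v^3 - v^2 - 20*v) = (v - 5)*(v + 4)*(v^2 + 4*v) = (v - 5)*(v + 4)^2*(v)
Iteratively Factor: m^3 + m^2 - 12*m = (m)*(m^2 + m - 12) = m*(m + 4)*(m - 3)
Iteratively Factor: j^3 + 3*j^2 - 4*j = (j - 1)*(j^2 + 4*j) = j*(j - 1)*(j + 4)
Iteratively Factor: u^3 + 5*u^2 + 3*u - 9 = (u - 1)*(u^2 + 6*u + 9) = (u - 1)*(u + 3)*(u + 3)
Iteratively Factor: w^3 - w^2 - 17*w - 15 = (w - 5)*(w^2 + 4*w + 3) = (w - 5)*(w + 1)*(w + 3)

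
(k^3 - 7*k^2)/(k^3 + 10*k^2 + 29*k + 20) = k^2*(k - 7)/(k^3 + 10*k^2 + 29*k + 20)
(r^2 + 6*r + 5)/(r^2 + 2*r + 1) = (r + 5)/(r + 1)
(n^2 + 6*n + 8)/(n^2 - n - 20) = (n + 2)/(n - 5)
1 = 1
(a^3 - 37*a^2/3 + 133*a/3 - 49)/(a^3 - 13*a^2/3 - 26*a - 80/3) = (-3*a^3 + 37*a^2 - 133*a + 147)/(-3*a^3 + 13*a^2 + 78*a + 80)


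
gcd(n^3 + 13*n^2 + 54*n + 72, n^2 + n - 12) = n + 4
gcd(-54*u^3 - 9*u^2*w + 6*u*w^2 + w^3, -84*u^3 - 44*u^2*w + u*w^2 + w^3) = 6*u + w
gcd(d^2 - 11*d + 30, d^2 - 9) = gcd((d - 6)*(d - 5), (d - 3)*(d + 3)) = 1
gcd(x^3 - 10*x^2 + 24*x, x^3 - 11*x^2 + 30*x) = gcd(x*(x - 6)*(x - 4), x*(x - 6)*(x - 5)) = x^2 - 6*x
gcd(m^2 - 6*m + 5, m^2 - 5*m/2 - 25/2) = m - 5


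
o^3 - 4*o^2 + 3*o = o*(o - 3)*(o - 1)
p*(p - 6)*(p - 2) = p^3 - 8*p^2 + 12*p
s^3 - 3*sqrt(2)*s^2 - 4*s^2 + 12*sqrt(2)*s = s*(s - 4)*(s - 3*sqrt(2))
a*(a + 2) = a^2 + 2*a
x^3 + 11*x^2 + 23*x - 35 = (x - 1)*(x + 5)*(x + 7)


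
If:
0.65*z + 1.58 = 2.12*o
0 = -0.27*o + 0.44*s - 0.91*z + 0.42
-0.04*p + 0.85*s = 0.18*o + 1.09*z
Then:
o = 0.306603773584906*z + 0.745283018867924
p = 19.3171901801029*z - 13.9195433104631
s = 2.25632504288165*z - 0.49721269296741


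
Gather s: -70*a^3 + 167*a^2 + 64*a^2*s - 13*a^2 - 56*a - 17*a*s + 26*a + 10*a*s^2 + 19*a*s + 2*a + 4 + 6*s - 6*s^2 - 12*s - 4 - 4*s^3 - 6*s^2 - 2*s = -70*a^3 + 154*a^2 - 28*a - 4*s^3 + s^2*(10*a - 12) + s*(64*a^2 + 2*a - 8)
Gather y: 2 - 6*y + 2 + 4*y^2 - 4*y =4*y^2 - 10*y + 4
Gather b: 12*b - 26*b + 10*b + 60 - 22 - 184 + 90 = -4*b - 56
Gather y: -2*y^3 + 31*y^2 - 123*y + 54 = -2*y^3 + 31*y^2 - 123*y + 54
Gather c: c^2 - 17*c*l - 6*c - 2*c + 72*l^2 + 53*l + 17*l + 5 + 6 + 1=c^2 + c*(-17*l - 8) + 72*l^2 + 70*l + 12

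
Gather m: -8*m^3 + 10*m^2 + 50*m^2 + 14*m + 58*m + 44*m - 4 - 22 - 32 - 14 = -8*m^3 + 60*m^2 + 116*m - 72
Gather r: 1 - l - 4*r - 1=-l - 4*r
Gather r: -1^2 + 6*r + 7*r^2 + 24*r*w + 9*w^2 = 7*r^2 + r*(24*w + 6) + 9*w^2 - 1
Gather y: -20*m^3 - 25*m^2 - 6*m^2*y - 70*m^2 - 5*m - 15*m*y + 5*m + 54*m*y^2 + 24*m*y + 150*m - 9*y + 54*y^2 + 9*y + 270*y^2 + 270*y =-20*m^3 - 95*m^2 + 150*m + y^2*(54*m + 324) + y*(-6*m^2 + 9*m + 270)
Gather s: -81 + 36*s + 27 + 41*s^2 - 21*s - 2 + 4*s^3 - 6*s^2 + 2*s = 4*s^3 + 35*s^2 + 17*s - 56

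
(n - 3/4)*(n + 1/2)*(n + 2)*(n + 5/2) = n^4 + 17*n^3/4 + 7*n^2/2 - 47*n/16 - 15/8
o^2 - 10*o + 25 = (o - 5)^2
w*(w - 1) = w^2 - w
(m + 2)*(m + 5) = m^2 + 7*m + 10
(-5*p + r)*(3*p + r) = -15*p^2 - 2*p*r + r^2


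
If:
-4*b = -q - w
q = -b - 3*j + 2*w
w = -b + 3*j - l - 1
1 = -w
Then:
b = q/4 - 1/4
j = -5*q/12 - 7/12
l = -3*q/2 - 3/2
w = -1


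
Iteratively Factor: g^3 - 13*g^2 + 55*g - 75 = (g - 5)*(g^2 - 8*g + 15) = (g - 5)^2*(g - 3)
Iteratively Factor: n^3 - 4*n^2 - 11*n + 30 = (n + 3)*(n^2 - 7*n + 10) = (n - 2)*(n + 3)*(n - 5)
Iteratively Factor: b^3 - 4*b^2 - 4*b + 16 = (b - 4)*(b^2 - 4) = (b - 4)*(b - 2)*(b + 2)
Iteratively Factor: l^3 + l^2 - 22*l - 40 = (l - 5)*(l^2 + 6*l + 8) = (l - 5)*(l + 2)*(l + 4)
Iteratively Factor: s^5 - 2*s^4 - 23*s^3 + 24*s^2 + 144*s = (s - 4)*(s^4 + 2*s^3 - 15*s^2 - 36*s) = s*(s - 4)*(s^3 + 2*s^2 - 15*s - 36) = s*(s - 4)*(s + 3)*(s^2 - s - 12) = s*(s - 4)*(s + 3)^2*(s - 4)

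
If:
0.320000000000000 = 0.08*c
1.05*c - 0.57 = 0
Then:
No Solution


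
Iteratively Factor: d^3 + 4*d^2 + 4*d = (d + 2)*(d^2 + 2*d) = (d + 2)^2*(d)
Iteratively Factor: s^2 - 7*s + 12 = (s - 3)*(s - 4)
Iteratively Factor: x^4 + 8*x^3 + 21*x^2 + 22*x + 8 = (x + 4)*(x^3 + 4*x^2 + 5*x + 2) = (x + 1)*(x + 4)*(x^2 + 3*x + 2) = (x + 1)^2*(x + 4)*(x + 2)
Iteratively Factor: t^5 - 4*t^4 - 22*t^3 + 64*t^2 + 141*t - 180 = (t - 5)*(t^4 + t^3 - 17*t^2 - 21*t + 36) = (t - 5)*(t - 4)*(t^3 + 5*t^2 + 3*t - 9) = (t - 5)*(t - 4)*(t + 3)*(t^2 + 2*t - 3) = (t - 5)*(t - 4)*(t + 3)^2*(t - 1)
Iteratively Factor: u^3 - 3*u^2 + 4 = (u - 2)*(u^2 - u - 2) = (u - 2)*(u + 1)*(u - 2)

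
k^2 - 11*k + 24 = (k - 8)*(k - 3)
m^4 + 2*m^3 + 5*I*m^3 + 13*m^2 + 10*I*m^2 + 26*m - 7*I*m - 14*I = (m + 2)*(m - I)^2*(m + 7*I)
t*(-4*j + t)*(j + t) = -4*j^2*t - 3*j*t^2 + t^3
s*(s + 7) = s^2 + 7*s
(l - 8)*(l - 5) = l^2 - 13*l + 40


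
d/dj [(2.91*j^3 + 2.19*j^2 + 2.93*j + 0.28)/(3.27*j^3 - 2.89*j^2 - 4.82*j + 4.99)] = (-3.5527136788005e-15*j^5 - 15.5712*j^4 - 47.2146*j^3 + 38.7278*j^2 + 23.4746*j + 15.9703)/(10.6929*j^6 - 18.9006*j^5 - 23.1707*j^4 + 60.4942*j^3 - 5.6098*j^2 - 48.1036*j + 24.9001)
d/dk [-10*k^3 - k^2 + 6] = 2*k*(-15*k - 1)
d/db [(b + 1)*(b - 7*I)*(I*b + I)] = I*(b + 1)*(3*b + 1 - 14*I)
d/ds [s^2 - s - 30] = 2*s - 1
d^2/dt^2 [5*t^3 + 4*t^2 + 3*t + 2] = 30*t + 8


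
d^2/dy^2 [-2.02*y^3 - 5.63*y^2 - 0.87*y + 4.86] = -12.12*y - 11.26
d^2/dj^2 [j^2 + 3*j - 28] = 2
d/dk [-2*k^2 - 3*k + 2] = -4*k - 3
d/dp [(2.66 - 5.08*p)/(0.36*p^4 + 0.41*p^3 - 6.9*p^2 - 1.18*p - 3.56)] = (5.4864*p^4 + 0.3352*p^3 - 38.3238*p^2 + 36.708*p + 21.2236)/(0.1296*p^8 + 0.2952*p^7 - 4.7999*p^6 - 6.5076*p^5 + 44.0792*p^4 + 13.3648*p^3 + 50.5204*p^2 + 8.4016*p + 12.6736)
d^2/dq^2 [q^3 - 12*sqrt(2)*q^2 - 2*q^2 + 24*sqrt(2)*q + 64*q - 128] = 6*q - 24*sqrt(2) - 4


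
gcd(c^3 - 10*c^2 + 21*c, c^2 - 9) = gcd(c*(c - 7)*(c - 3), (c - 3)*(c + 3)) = c - 3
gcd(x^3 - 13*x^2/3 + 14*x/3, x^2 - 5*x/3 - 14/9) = x - 7/3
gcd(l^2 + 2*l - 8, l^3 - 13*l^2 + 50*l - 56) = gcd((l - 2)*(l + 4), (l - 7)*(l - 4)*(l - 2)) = l - 2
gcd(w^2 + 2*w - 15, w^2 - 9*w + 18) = w - 3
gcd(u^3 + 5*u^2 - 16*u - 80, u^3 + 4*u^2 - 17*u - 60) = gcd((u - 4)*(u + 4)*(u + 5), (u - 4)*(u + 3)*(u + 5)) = u^2 + u - 20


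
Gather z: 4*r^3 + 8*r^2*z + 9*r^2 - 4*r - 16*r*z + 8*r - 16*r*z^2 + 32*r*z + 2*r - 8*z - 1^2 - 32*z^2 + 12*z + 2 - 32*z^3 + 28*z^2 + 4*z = 4*r^3 + 9*r^2 + 6*r - 32*z^3 + z^2*(-16*r - 4) + z*(8*r^2 + 16*r + 8) + 1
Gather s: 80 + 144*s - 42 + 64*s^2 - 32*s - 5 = 64*s^2 + 112*s + 33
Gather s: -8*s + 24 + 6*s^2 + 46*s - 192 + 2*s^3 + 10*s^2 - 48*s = 2*s^3 + 16*s^2 - 10*s - 168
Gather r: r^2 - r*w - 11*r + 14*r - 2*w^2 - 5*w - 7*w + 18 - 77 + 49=r^2 + r*(3 - w) - 2*w^2 - 12*w - 10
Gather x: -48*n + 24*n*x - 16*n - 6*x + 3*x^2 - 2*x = -64*n + 3*x^2 + x*(24*n - 8)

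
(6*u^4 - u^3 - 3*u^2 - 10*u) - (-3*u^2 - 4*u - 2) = 6*u^4 - u^3 - 6*u + 2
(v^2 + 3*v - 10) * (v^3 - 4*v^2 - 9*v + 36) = v^5 - v^4 - 31*v^3 + 49*v^2 + 198*v - 360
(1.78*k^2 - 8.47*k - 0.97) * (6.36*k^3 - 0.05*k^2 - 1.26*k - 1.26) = 11.3208*k^5 - 53.9582*k^4 - 7.9885*k^3 + 8.4779*k^2 + 11.8944*k + 1.2222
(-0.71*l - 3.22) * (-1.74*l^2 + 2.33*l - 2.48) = 1.2354*l^3 + 3.9485*l^2 - 5.7418*l + 7.9856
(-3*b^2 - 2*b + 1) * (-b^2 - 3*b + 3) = 3*b^4 + 11*b^3 - 4*b^2 - 9*b + 3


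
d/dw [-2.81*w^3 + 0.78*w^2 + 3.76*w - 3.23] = -8.43*w^2 + 1.56*w + 3.76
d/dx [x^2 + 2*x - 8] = 2*x + 2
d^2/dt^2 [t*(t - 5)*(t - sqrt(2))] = 6*t - 10 - 2*sqrt(2)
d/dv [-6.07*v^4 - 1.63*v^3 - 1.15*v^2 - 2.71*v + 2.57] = -24.28*v^3 - 4.89*v^2 - 2.3*v - 2.71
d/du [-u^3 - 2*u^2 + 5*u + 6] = -3*u^2 - 4*u + 5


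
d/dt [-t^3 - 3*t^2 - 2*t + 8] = -3*t^2 - 6*t - 2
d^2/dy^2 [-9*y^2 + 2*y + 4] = -18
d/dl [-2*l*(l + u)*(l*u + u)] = 2*u*(-3*l^2 - 2*l*u - 2*l - u)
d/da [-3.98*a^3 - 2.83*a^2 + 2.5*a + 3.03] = -11.94*a^2 - 5.66*a + 2.5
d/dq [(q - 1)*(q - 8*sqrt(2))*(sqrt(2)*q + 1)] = 3*sqrt(2)*q^2 - 30*q - 2*sqrt(2)*q - 8*sqrt(2) + 15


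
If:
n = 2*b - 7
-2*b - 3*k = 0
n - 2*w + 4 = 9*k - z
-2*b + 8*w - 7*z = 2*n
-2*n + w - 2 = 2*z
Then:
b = 19/26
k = -19/39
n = -72/13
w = 64/13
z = 7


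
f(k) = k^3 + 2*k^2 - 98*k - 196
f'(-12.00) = 286.00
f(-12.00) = -460.00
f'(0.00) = -98.00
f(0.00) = -196.00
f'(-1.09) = -98.80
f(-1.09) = -88.10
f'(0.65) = -94.13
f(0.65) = -258.58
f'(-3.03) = -82.58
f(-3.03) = 91.48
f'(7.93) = 122.37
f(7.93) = -348.69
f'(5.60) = 18.48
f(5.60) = -506.46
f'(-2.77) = -86.06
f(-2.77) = 69.55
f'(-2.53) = -88.92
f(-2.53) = 48.55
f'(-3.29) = -78.69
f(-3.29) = 112.46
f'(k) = 3*k^2 + 4*k - 98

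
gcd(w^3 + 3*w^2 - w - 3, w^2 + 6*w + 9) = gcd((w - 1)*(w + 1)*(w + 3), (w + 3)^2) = w + 3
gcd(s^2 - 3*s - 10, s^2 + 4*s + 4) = s + 2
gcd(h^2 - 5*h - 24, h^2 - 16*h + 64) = h - 8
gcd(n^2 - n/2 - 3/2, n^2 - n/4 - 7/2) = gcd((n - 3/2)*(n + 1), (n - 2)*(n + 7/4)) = 1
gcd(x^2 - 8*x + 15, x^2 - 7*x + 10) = x - 5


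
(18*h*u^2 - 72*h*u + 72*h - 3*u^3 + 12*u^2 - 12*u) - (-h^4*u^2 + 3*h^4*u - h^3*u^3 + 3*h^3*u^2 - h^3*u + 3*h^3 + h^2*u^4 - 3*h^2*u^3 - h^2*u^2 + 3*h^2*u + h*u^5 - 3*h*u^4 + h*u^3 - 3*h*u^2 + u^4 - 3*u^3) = h^4*u^2 - 3*h^4*u + h^3*u^3 - 3*h^3*u^2 + h^3*u - 3*h^3 - h^2*u^4 + 3*h^2*u^3 + h^2*u^2 - 3*h^2*u - h*u^5 + 3*h*u^4 - h*u^3 + 21*h*u^2 - 72*h*u + 72*h - u^4 + 12*u^2 - 12*u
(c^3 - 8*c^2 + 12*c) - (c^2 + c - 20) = c^3 - 9*c^2 + 11*c + 20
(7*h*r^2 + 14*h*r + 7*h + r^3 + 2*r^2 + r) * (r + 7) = 7*h*r^3 + 63*h*r^2 + 105*h*r + 49*h + r^4 + 9*r^3 + 15*r^2 + 7*r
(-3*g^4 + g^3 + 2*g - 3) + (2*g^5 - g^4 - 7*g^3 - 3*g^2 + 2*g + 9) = 2*g^5 - 4*g^4 - 6*g^3 - 3*g^2 + 4*g + 6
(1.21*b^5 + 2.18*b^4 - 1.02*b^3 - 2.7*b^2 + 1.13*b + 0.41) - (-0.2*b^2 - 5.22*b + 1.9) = 1.21*b^5 + 2.18*b^4 - 1.02*b^3 - 2.5*b^2 + 6.35*b - 1.49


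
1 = 1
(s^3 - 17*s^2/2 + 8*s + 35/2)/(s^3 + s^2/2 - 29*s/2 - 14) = (2*s^2 - 19*s + 35)/(2*s^2 - s - 28)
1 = 1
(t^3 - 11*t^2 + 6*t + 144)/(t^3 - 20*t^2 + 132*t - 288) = (t + 3)/(t - 6)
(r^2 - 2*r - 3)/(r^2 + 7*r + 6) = (r - 3)/(r + 6)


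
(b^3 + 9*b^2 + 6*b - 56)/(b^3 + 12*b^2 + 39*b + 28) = (b - 2)/(b + 1)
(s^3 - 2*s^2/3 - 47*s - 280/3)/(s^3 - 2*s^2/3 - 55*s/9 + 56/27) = 9*(s^2 - 3*s - 40)/(9*s^2 - 27*s + 8)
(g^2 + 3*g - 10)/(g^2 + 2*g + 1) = (g^2 + 3*g - 10)/(g^2 + 2*g + 1)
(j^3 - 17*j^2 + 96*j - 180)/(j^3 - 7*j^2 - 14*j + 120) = (j - 6)/(j + 4)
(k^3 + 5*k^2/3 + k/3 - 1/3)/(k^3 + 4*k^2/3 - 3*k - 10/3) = (3*k^2 + 2*k - 1)/(3*k^2 + k - 10)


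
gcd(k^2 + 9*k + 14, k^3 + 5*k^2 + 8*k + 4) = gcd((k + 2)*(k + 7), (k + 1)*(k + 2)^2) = k + 2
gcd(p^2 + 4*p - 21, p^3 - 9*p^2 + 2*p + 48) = p - 3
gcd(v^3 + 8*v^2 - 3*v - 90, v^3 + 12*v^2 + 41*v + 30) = v^2 + 11*v + 30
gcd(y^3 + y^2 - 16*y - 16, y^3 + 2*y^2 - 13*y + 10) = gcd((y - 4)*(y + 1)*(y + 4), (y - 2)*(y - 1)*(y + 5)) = 1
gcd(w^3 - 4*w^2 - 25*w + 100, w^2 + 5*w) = w + 5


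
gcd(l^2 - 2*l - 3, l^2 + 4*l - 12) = 1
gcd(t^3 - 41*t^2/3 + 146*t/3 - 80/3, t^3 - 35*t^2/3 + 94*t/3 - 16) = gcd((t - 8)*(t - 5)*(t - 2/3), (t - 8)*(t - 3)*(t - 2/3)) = t^2 - 26*t/3 + 16/3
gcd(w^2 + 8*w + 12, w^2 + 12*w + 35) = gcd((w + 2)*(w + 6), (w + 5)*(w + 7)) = 1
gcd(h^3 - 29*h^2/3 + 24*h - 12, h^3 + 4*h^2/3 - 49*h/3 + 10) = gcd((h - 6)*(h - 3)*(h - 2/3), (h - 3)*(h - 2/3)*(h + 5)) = h^2 - 11*h/3 + 2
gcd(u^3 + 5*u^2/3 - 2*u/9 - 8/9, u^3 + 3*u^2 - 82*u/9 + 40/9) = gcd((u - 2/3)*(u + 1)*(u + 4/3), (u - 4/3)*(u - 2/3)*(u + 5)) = u - 2/3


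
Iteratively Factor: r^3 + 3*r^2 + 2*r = (r + 1)*(r^2 + 2*r) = (r + 1)*(r + 2)*(r)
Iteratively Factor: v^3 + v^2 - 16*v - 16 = (v + 4)*(v^2 - 3*v - 4) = (v + 1)*(v + 4)*(v - 4)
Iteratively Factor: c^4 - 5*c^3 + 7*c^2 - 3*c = (c - 1)*(c^3 - 4*c^2 + 3*c) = (c - 3)*(c - 1)*(c^2 - c) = (c - 3)*(c - 1)^2*(c)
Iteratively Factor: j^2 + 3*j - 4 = (j + 4)*(j - 1)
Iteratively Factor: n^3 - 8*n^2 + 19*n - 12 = (n - 1)*(n^2 - 7*n + 12) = (n - 3)*(n - 1)*(n - 4)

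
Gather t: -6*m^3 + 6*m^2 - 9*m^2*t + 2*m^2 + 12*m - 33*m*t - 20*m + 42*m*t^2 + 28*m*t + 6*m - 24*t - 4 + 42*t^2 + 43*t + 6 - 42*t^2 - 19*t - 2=-6*m^3 + 8*m^2 + 42*m*t^2 - 2*m + t*(-9*m^2 - 5*m)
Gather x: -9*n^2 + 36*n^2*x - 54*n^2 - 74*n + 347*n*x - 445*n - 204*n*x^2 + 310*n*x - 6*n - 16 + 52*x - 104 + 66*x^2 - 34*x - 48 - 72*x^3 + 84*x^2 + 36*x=-63*n^2 - 525*n - 72*x^3 + x^2*(150 - 204*n) + x*(36*n^2 + 657*n + 54) - 168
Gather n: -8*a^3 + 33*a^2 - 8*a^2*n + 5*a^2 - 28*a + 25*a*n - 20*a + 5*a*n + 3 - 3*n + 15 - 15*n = -8*a^3 + 38*a^2 - 48*a + n*(-8*a^2 + 30*a - 18) + 18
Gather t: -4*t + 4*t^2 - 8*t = 4*t^2 - 12*t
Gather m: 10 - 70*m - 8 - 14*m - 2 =-84*m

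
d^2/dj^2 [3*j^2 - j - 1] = 6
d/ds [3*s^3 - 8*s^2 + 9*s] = 9*s^2 - 16*s + 9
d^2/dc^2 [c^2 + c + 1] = 2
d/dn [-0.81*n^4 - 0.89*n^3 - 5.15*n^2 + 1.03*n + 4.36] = -3.24*n^3 - 2.67*n^2 - 10.3*n + 1.03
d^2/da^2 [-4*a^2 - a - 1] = -8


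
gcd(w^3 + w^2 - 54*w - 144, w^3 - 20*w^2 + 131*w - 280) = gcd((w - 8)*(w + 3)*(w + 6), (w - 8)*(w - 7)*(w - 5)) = w - 8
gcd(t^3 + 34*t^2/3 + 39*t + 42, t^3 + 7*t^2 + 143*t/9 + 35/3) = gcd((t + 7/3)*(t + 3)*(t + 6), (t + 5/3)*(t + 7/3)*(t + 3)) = t^2 + 16*t/3 + 7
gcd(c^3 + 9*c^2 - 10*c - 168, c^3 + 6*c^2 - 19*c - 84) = c^2 + 3*c - 28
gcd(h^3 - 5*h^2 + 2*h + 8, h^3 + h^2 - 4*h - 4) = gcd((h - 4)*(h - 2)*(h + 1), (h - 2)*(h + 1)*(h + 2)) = h^2 - h - 2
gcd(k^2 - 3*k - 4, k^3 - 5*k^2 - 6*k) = k + 1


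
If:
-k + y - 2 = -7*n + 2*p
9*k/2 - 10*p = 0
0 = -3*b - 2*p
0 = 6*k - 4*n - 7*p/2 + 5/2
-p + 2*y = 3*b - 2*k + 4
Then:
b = 210/739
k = -700/739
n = -625/1478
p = -315/739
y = 4671/1478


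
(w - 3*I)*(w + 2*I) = w^2 - I*w + 6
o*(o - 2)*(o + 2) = o^3 - 4*o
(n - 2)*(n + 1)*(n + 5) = n^3 + 4*n^2 - 7*n - 10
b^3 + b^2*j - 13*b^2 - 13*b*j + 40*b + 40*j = (b - 8)*(b - 5)*(b + j)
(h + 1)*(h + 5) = h^2 + 6*h + 5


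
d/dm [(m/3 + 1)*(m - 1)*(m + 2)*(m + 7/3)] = 4*m^3/3 + 19*m^2/3 + 62*m/9 - 11/9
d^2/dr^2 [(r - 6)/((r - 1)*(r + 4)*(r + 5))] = 2*(3*r^5 - 12*r^4 - 331*r^3 - 1230*r^2 - 1464*r - 1466)/(r^9 + 24*r^8 + 225*r^7 + 980*r^6 + 1515*r^5 - 2256*r^4 - 8029*r^3 + 2340*r^2 + 13200*r - 8000)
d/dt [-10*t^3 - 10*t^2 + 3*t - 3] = -30*t^2 - 20*t + 3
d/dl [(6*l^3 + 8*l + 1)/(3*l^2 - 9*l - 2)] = (18*l^4 - 108*l^3 - 60*l^2 - 6*l - 7)/(9*l^4 - 54*l^3 + 69*l^2 + 36*l + 4)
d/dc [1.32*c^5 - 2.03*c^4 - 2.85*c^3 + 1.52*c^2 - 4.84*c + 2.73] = 6.6*c^4 - 8.12*c^3 - 8.55*c^2 + 3.04*c - 4.84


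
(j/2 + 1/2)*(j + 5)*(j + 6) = j^3/2 + 6*j^2 + 41*j/2 + 15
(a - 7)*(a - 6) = a^2 - 13*a + 42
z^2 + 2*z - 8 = (z - 2)*(z + 4)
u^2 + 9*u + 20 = (u + 4)*(u + 5)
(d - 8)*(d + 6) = d^2 - 2*d - 48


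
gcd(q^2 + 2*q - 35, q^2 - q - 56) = q + 7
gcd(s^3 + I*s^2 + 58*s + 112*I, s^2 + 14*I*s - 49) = s + 7*I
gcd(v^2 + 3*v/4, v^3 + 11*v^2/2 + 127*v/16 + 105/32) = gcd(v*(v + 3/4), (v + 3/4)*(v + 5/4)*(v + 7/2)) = v + 3/4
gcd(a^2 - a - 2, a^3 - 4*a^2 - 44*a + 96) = a - 2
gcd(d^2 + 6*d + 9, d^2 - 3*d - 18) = d + 3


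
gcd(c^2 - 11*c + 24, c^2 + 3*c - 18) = c - 3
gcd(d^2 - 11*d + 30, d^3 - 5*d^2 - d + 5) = d - 5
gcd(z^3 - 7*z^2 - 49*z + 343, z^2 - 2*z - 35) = z - 7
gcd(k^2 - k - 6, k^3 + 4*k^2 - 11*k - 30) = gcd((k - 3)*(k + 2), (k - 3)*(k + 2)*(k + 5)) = k^2 - k - 6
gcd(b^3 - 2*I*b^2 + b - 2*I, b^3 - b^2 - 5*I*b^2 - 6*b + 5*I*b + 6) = b - 2*I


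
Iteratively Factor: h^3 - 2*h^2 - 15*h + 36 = (h - 3)*(h^2 + h - 12) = (h - 3)*(h + 4)*(h - 3)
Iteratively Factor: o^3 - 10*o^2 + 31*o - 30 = (o - 3)*(o^2 - 7*o + 10) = (o - 3)*(o - 2)*(o - 5)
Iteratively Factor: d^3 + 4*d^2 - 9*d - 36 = (d - 3)*(d^2 + 7*d + 12) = (d - 3)*(d + 4)*(d + 3)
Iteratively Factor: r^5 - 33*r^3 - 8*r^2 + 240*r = (r - 5)*(r^4 + 5*r^3 - 8*r^2 - 48*r) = (r - 5)*(r - 3)*(r^3 + 8*r^2 + 16*r) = r*(r - 5)*(r - 3)*(r^2 + 8*r + 16) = r*(r - 5)*(r - 3)*(r + 4)*(r + 4)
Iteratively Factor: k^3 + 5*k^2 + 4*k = (k)*(k^2 + 5*k + 4) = k*(k + 4)*(k + 1)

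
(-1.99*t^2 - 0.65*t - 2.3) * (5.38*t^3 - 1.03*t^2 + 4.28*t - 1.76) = -10.7062*t^5 - 1.4473*t^4 - 20.2217*t^3 + 3.0894*t^2 - 8.7*t + 4.048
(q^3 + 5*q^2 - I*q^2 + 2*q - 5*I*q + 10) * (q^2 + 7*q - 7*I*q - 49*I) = q^5 + 12*q^4 - 8*I*q^4 + 30*q^3 - 96*I*q^3 - 60*q^2 - 294*I*q^2 - 175*q - 168*I*q - 490*I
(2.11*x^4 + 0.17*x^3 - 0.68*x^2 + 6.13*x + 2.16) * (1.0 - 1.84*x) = -3.8824*x^5 + 1.7972*x^4 + 1.4212*x^3 - 11.9592*x^2 + 2.1556*x + 2.16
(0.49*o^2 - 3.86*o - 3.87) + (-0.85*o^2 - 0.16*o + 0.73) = -0.36*o^2 - 4.02*o - 3.14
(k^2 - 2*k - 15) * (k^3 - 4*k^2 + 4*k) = k^5 - 6*k^4 - 3*k^3 + 52*k^2 - 60*k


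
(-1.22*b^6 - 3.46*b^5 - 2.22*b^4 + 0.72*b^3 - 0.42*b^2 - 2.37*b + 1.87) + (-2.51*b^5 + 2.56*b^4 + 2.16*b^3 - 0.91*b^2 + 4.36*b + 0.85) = -1.22*b^6 - 5.97*b^5 + 0.34*b^4 + 2.88*b^3 - 1.33*b^2 + 1.99*b + 2.72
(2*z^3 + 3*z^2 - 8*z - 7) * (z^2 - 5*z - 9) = 2*z^5 - 7*z^4 - 41*z^3 + 6*z^2 + 107*z + 63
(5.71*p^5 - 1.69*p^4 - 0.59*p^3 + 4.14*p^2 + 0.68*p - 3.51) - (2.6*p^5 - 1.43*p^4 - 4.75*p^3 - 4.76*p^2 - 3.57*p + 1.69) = 3.11*p^5 - 0.26*p^4 + 4.16*p^3 + 8.9*p^2 + 4.25*p - 5.2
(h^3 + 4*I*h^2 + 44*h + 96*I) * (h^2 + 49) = h^5 + 4*I*h^4 + 93*h^3 + 292*I*h^2 + 2156*h + 4704*I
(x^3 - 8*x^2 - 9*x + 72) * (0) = 0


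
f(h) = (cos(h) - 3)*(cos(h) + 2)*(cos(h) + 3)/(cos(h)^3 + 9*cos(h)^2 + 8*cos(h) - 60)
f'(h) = (cos(h) - 3)*(cos(h) + 2)*(cos(h) + 3)*(3*sin(h)*cos(h)^2 + 18*sin(h)*cos(h) + 8*sin(h))/(cos(h)^3 + 9*cos(h)^2 + 8*cos(h) - 60)^2 - (cos(h) - 3)*(cos(h) + 2)*sin(h)/(cos(h)^3 + 9*cos(h)^2 + 8*cos(h) - 60) - (cos(h) - 3)*(cos(h) + 3)*sin(h)/(cos(h)^3 + 9*cos(h)^2 + 8*cos(h) - 60) - (cos(h) + 2)*(cos(h) + 3)*sin(h)/(cos(h)^3 + 9*cos(h)^2 + 8*cos(h) - 60) = (-7*cos(h)^4 - 34*cos(h)^3 + 29*cos(h)^2 - 84*cos(h) - 684)*sin(h)/((cos(h) - 2)^2*(cos(h) + 5)^2*(cos(h) + 6)^2)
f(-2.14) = 0.21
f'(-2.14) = 0.14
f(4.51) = 0.26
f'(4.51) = 0.17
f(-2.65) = 0.15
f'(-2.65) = 0.07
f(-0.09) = 0.57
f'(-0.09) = 0.04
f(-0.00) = 0.57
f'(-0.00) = 0.00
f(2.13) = 0.21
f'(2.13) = -0.14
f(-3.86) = 0.17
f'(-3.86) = -0.10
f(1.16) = 0.38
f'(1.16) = -0.21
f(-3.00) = 0.13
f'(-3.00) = 0.02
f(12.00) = 0.51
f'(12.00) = 0.19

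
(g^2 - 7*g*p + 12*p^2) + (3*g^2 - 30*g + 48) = 4*g^2 - 7*g*p - 30*g + 12*p^2 + 48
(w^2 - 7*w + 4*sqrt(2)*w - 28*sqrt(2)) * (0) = 0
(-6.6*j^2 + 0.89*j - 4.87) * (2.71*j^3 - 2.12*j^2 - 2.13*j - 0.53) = -17.886*j^5 + 16.4039*j^4 - 1.0265*j^3 + 11.9267*j^2 + 9.9014*j + 2.5811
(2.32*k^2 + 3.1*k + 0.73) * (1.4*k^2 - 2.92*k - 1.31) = 3.248*k^4 - 2.4344*k^3 - 11.0692*k^2 - 6.1926*k - 0.9563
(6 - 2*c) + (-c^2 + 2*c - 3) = 3 - c^2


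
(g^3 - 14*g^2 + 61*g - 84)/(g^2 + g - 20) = (g^2 - 10*g + 21)/(g + 5)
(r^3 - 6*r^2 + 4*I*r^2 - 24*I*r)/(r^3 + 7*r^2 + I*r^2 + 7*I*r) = (r^2 + r*(-6 + 4*I) - 24*I)/(r^2 + r*(7 + I) + 7*I)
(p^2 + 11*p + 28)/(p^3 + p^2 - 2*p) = (p^2 + 11*p + 28)/(p*(p^2 + p - 2))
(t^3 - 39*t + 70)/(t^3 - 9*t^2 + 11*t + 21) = (t^3 - 39*t + 70)/(t^3 - 9*t^2 + 11*t + 21)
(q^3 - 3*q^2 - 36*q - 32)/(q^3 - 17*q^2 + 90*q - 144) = (q^2 + 5*q + 4)/(q^2 - 9*q + 18)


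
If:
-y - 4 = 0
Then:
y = -4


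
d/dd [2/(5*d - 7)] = -10/(5*d - 7)^2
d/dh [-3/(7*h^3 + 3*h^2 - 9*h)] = 9*(7*h^2 + 2*h - 3)/(h^2*(7*h^2 + 3*h - 9)^2)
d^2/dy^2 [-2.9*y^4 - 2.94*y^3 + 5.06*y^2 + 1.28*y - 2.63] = -34.8*y^2 - 17.64*y + 10.12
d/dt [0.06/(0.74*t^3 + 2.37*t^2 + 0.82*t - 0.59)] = (-0.1332*t^2 - 0.2844*t - 0.0492)/(0.74*t^3 + 2.37*t^2 + 0.82*t - 0.59)^2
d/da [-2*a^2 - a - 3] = -4*a - 1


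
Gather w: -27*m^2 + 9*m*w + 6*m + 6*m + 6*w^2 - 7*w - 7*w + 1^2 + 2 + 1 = -27*m^2 + 12*m + 6*w^2 + w*(9*m - 14) + 4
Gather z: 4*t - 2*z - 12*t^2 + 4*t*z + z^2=-12*t^2 + 4*t + z^2 + z*(4*t - 2)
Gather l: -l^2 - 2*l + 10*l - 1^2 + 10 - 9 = -l^2 + 8*l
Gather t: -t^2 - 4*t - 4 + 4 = -t^2 - 4*t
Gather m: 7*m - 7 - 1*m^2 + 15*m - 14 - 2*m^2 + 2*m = -3*m^2 + 24*m - 21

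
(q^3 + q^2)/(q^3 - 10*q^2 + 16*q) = q*(q + 1)/(q^2 - 10*q + 16)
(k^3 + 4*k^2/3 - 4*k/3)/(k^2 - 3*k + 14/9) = 3*k*(k + 2)/(3*k - 7)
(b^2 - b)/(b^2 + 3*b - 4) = b/(b + 4)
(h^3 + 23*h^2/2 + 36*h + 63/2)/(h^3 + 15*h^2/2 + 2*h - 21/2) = (h + 3)/(h - 1)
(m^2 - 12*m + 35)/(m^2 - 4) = (m^2 - 12*m + 35)/(m^2 - 4)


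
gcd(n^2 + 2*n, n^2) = n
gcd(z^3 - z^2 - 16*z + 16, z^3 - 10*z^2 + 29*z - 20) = z^2 - 5*z + 4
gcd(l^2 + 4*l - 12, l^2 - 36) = l + 6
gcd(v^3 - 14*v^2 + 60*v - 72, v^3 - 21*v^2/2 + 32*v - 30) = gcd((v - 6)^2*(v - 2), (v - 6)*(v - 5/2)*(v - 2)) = v^2 - 8*v + 12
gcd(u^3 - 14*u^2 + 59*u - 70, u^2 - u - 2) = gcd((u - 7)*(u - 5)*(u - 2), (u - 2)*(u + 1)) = u - 2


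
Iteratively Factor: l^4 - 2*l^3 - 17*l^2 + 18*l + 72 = (l - 3)*(l^3 + l^2 - 14*l - 24) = (l - 3)*(l + 3)*(l^2 - 2*l - 8) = (l - 4)*(l - 3)*(l + 3)*(l + 2)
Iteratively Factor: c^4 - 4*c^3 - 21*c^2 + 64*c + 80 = (c + 1)*(c^3 - 5*c^2 - 16*c + 80) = (c - 4)*(c + 1)*(c^2 - c - 20) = (c - 4)*(c + 1)*(c + 4)*(c - 5)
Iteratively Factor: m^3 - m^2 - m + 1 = (m + 1)*(m^2 - 2*m + 1) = (m - 1)*(m + 1)*(m - 1)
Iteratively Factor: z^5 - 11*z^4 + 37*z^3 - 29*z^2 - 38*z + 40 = (z + 1)*(z^4 - 12*z^3 + 49*z^2 - 78*z + 40) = (z - 5)*(z + 1)*(z^3 - 7*z^2 + 14*z - 8) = (z - 5)*(z - 1)*(z + 1)*(z^2 - 6*z + 8) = (z - 5)*(z - 4)*(z - 1)*(z + 1)*(z - 2)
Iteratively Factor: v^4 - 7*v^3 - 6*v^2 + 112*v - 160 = (v - 2)*(v^3 - 5*v^2 - 16*v + 80) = (v - 5)*(v - 2)*(v^2 - 16) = (v - 5)*(v - 2)*(v + 4)*(v - 4)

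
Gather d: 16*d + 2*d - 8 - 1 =18*d - 9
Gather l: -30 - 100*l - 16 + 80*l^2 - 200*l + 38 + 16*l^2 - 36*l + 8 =96*l^2 - 336*l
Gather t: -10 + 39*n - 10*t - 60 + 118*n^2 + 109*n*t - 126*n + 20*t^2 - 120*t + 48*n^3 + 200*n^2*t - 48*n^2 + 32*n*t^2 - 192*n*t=48*n^3 + 70*n^2 - 87*n + t^2*(32*n + 20) + t*(200*n^2 - 83*n - 130) - 70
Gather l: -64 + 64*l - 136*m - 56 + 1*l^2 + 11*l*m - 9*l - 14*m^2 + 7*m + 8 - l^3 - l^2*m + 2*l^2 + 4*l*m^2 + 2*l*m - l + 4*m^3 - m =-l^3 + l^2*(3 - m) + l*(4*m^2 + 13*m + 54) + 4*m^3 - 14*m^2 - 130*m - 112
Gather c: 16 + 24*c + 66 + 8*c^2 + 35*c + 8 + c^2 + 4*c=9*c^2 + 63*c + 90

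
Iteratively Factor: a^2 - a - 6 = (a - 3)*(a + 2)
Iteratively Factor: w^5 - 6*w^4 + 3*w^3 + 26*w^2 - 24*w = (w - 1)*(w^4 - 5*w^3 - 2*w^2 + 24*w) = w*(w - 1)*(w^3 - 5*w^2 - 2*w + 24) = w*(w - 4)*(w - 1)*(w^2 - w - 6) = w*(w - 4)*(w - 3)*(w - 1)*(w + 2)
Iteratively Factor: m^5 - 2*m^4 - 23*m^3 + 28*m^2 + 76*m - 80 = (m + 4)*(m^4 - 6*m^3 + m^2 + 24*m - 20) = (m - 2)*(m + 4)*(m^3 - 4*m^2 - 7*m + 10) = (m - 2)*(m - 1)*(m + 4)*(m^2 - 3*m - 10) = (m - 5)*(m - 2)*(m - 1)*(m + 4)*(m + 2)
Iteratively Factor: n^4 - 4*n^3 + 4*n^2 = (n - 2)*(n^3 - 2*n^2) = (n - 2)^2*(n^2) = n*(n - 2)^2*(n)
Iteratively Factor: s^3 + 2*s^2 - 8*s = (s - 2)*(s^2 + 4*s) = s*(s - 2)*(s + 4)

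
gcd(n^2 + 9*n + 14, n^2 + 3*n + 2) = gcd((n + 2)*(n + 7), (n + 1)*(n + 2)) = n + 2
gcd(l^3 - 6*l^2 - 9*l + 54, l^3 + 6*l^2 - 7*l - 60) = l - 3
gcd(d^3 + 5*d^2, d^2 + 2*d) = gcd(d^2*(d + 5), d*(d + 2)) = d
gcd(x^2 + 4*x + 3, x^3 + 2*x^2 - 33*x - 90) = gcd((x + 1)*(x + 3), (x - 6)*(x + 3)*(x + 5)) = x + 3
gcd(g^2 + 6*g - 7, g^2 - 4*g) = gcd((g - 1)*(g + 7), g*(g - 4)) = 1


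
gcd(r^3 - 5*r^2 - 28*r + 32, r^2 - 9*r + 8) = r^2 - 9*r + 8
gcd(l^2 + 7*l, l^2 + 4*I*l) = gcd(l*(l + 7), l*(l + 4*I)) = l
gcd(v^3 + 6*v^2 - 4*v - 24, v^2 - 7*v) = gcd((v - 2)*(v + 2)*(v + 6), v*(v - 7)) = 1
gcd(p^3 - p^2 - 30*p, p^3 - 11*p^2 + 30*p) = p^2 - 6*p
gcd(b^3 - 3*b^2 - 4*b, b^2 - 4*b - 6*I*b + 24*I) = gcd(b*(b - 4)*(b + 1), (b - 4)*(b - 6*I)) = b - 4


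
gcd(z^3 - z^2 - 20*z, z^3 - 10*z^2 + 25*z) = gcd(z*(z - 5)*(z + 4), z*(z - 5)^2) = z^2 - 5*z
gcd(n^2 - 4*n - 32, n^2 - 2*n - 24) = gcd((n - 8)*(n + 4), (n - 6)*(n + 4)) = n + 4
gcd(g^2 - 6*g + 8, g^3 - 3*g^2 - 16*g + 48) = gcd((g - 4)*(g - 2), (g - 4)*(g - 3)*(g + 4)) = g - 4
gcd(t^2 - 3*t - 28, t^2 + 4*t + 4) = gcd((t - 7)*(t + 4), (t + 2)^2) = 1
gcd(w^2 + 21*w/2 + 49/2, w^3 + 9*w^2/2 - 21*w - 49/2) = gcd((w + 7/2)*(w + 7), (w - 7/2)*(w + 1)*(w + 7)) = w + 7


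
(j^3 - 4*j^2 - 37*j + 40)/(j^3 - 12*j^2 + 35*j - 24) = (j + 5)/(j - 3)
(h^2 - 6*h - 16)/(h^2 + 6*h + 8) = (h - 8)/(h + 4)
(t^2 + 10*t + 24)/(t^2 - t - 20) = (t + 6)/(t - 5)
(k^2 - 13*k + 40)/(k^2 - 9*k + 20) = (k - 8)/(k - 4)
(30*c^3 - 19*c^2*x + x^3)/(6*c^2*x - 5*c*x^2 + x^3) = (5*c + x)/x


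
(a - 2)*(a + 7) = a^2 + 5*a - 14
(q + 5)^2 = q^2 + 10*q + 25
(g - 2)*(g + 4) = g^2 + 2*g - 8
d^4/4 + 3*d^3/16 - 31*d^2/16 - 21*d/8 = d*(d/4 + 1/2)*(d - 3)*(d + 7/4)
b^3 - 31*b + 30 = (b - 5)*(b - 1)*(b + 6)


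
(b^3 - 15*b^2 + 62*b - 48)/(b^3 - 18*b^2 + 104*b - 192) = (b - 1)/(b - 4)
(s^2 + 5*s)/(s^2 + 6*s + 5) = s/(s + 1)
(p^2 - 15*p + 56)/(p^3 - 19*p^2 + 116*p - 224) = 1/(p - 4)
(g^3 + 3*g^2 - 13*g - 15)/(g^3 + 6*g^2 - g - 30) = (g^2 - 2*g - 3)/(g^2 + g - 6)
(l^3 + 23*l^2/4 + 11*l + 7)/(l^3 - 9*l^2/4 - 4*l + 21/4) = (l^2 + 4*l + 4)/(l^2 - 4*l + 3)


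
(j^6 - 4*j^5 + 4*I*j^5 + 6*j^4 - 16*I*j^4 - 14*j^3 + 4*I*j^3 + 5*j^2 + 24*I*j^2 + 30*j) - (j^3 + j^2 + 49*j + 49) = j^6 - 4*j^5 + 4*I*j^5 + 6*j^4 - 16*I*j^4 - 15*j^3 + 4*I*j^3 + 4*j^2 + 24*I*j^2 - 19*j - 49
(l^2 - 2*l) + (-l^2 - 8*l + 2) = 2 - 10*l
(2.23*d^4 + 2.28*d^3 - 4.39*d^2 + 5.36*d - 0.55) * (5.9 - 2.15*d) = -4.7945*d^5 + 8.255*d^4 + 22.8905*d^3 - 37.425*d^2 + 32.8065*d - 3.245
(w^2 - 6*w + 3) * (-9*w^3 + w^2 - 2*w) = -9*w^5 + 55*w^4 - 35*w^3 + 15*w^2 - 6*w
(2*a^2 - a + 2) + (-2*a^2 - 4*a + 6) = 8 - 5*a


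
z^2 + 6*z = z*(z + 6)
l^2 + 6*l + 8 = (l + 2)*(l + 4)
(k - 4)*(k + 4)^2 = k^3 + 4*k^2 - 16*k - 64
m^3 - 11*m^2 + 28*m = m*(m - 7)*(m - 4)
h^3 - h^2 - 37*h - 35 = (h - 7)*(h + 1)*(h + 5)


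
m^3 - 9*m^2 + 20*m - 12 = (m - 6)*(m - 2)*(m - 1)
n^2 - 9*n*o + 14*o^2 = (n - 7*o)*(n - 2*o)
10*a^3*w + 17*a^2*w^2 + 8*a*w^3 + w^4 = w*(a + w)*(2*a + w)*(5*a + w)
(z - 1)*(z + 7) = z^2 + 6*z - 7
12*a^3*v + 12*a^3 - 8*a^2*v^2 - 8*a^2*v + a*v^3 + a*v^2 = (-6*a + v)*(-2*a + v)*(a*v + a)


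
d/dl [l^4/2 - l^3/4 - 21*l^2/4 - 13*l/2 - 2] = 2*l^3 - 3*l^2/4 - 21*l/2 - 13/2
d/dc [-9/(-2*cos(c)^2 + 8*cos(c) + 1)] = 36*(cos(c) - 2)*sin(c)/(8*cos(c) - cos(2*c))^2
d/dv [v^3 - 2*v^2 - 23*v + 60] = 3*v^2 - 4*v - 23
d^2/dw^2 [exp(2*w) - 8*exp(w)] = 4*(exp(w) - 2)*exp(w)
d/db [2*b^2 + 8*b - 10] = 4*b + 8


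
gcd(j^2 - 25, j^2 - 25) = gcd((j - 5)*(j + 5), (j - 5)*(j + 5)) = j^2 - 25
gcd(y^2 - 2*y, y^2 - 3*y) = y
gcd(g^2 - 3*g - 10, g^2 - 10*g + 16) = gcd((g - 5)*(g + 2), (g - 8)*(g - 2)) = 1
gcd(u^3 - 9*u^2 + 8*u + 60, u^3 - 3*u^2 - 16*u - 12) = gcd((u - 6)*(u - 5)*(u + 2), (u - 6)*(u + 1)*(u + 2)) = u^2 - 4*u - 12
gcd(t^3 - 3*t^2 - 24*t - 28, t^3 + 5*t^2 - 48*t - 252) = t - 7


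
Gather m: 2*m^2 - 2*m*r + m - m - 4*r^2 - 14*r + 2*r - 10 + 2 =2*m^2 - 2*m*r - 4*r^2 - 12*r - 8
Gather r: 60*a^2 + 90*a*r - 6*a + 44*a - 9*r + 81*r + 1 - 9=60*a^2 + 38*a + r*(90*a + 72) - 8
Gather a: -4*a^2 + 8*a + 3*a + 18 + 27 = -4*a^2 + 11*a + 45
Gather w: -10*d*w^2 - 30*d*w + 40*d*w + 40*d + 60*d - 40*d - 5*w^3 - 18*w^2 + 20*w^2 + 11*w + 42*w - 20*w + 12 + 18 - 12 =60*d - 5*w^3 + w^2*(2 - 10*d) + w*(10*d + 33) + 18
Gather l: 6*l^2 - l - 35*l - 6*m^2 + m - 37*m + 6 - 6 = 6*l^2 - 36*l - 6*m^2 - 36*m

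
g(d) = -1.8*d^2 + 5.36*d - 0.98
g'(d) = 5.36 - 3.6*d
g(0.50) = 1.25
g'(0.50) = 3.56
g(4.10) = -9.26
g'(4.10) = -9.40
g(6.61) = -44.20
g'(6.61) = -18.44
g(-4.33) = -57.94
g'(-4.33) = 20.95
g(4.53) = -13.64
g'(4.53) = -10.95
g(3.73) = -6.03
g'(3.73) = -8.07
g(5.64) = -28.01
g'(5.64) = -14.94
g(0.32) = 0.55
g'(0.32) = 4.21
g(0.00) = -0.98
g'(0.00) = 5.36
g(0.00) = -0.98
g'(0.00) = 5.36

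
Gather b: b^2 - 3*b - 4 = b^2 - 3*b - 4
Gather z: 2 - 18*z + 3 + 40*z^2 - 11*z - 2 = 40*z^2 - 29*z + 3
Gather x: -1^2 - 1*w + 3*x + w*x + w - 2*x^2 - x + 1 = -2*x^2 + x*(w + 2)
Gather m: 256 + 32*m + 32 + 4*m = 36*m + 288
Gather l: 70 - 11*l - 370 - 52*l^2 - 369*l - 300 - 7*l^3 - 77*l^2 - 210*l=-7*l^3 - 129*l^2 - 590*l - 600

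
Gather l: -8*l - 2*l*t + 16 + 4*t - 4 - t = l*(-2*t - 8) + 3*t + 12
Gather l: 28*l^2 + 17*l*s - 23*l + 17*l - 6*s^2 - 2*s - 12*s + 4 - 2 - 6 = 28*l^2 + l*(17*s - 6) - 6*s^2 - 14*s - 4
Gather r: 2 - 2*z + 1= 3 - 2*z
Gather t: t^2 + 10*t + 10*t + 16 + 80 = t^2 + 20*t + 96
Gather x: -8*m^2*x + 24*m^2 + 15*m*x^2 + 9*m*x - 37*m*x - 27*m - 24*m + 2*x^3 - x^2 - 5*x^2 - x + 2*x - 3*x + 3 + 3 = 24*m^2 - 51*m + 2*x^3 + x^2*(15*m - 6) + x*(-8*m^2 - 28*m - 2) + 6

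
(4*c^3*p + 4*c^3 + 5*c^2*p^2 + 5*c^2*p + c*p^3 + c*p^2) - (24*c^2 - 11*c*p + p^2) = 4*c^3*p + 4*c^3 + 5*c^2*p^2 + 5*c^2*p - 24*c^2 + c*p^3 + c*p^2 + 11*c*p - p^2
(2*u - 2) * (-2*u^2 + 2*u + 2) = -4*u^3 + 8*u^2 - 4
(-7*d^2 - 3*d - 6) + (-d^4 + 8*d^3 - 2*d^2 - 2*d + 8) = -d^4 + 8*d^3 - 9*d^2 - 5*d + 2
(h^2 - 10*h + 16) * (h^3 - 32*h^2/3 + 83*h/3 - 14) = h^5 - 62*h^4/3 + 451*h^3/3 - 1384*h^2/3 + 1748*h/3 - 224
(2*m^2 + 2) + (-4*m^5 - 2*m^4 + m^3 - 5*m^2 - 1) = -4*m^5 - 2*m^4 + m^3 - 3*m^2 + 1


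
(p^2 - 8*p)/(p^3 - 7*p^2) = (p - 8)/(p*(p - 7))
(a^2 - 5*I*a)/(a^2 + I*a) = (a - 5*I)/(a + I)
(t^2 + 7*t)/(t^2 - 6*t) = (t + 7)/(t - 6)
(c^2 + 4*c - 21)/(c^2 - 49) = (c - 3)/(c - 7)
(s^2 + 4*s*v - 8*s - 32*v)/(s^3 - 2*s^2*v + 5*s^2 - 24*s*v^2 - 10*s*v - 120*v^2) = (s - 8)/(s^2 - 6*s*v + 5*s - 30*v)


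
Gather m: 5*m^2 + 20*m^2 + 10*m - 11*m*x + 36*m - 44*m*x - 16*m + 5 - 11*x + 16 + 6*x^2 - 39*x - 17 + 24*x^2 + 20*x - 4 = 25*m^2 + m*(30 - 55*x) + 30*x^2 - 30*x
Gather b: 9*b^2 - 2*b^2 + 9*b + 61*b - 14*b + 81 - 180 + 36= 7*b^2 + 56*b - 63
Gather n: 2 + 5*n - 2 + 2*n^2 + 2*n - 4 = 2*n^2 + 7*n - 4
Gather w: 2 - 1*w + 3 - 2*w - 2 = 3 - 3*w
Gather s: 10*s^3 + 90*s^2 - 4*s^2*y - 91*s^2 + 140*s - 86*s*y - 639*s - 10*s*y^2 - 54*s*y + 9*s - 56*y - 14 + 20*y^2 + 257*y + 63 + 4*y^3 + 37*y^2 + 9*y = 10*s^3 + s^2*(-4*y - 1) + s*(-10*y^2 - 140*y - 490) + 4*y^3 + 57*y^2 + 210*y + 49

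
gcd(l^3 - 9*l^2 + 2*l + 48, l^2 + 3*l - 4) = 1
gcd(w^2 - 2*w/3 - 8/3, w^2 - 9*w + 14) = w - 2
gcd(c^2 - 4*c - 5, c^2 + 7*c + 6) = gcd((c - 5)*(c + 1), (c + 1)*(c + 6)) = c + 1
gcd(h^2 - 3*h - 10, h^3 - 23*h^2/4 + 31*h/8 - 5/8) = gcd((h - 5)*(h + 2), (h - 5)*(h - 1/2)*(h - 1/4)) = h - 5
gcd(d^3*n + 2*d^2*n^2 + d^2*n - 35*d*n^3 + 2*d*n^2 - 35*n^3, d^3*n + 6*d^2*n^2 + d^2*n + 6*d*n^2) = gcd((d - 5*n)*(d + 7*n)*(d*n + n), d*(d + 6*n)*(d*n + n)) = d*n + n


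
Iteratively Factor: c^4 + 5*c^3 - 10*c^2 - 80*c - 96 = (c - 4)*(c^3 + 9*c^2 + 26*c + 24) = (c - 4)*(c + 2)*(c^2 + 7*c + 12) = (c - 4)*(c + 2)*(c + 3)*(c + 4)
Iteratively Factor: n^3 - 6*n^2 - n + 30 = (n - 5)*(n^2 - n - 6) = (n - 5)*(n - 3)*(n + 2)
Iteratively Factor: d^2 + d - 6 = (d + 3)*(d - 2)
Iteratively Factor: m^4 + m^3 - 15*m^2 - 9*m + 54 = (m + 3)*(m^3 - 2*m^2 - 9*m + 18) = (m - 2)*(m + 3)*(m^2 - 9) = (m - 2)*(m + 3)^2*(m - 3)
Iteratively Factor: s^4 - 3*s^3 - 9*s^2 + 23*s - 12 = (s - 1)*(s^3 - 2*s^2 - 11*s + 12) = (s - 1)^2*(s^2 - s - 12) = (s - 4)*(s - 1)^2*(s + 3)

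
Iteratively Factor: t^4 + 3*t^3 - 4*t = (t - 1)*(t^3 + 4*t^2 + 4*t) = (t - 1)*(t + 2)*(t^2 + 2*t) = (t - 1)*(t + 2)^2*(t)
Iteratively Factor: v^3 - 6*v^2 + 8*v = (v)*(v^2 - 6*v + 8) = v*(v - 2)*(v - 4)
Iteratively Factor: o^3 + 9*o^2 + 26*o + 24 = (o + 3)*(o^2 + 6*o + 8) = (o + 2)*(o + 3)*(o + 4)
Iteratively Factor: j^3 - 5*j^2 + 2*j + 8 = (j - 4)*(j^2 - j - 2) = (j - 4)*(j + 1)*(j - 2)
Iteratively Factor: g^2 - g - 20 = (g + 4)*(g - 5)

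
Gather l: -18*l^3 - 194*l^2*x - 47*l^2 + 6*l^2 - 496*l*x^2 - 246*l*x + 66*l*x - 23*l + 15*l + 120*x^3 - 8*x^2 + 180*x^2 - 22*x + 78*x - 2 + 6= -18*l^3 + l^2*(-194*x - 41) + l*(-496*x^2 - 180*x - 8) + 120*x^3 + 172*x^2 + 56*x + 4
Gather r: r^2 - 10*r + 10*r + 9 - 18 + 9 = r^2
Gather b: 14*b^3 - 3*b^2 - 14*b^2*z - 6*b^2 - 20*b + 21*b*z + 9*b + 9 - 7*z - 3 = 14*b^3 + b^2*(-14*z - 9) + b*(21*z - 11) - 7*z + 6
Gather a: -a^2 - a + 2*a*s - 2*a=-a^2 + a*(2*s - 3)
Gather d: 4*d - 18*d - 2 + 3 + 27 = 28 - 14*d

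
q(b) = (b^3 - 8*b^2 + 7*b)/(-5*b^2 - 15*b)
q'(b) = (10*b + 15)*(b^3 - 8*b^2 + 7*b)/(-5*b^2 - 15*b)^2 + (3*b^2 - 16*b + 7)/(-5*b^2 - 15*b)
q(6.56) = 0.05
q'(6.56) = -0.11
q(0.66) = -0.12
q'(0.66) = 0.40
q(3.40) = 0.27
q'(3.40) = -0.00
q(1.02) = 0.01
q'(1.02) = 0.30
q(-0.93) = -1.48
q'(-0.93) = 1.67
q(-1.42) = -2.58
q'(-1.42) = 3.00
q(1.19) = 0.05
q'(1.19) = 0.26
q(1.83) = 0.18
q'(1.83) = 0.14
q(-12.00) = 5.49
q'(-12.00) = -0.10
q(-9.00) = 5.33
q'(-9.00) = 0.02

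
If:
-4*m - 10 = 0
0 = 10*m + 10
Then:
No Solution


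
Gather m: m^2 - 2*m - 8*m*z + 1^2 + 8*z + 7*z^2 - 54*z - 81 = m^2 + m*(-8*z - 2) + 7*z^2 - 46*z - 80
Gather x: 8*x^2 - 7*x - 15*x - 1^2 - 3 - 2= 8*x^2 - 22*x - 6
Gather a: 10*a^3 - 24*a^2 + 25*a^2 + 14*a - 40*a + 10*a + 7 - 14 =10*a^3 + a^2 - 16*a - 7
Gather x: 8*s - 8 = 8*s - 8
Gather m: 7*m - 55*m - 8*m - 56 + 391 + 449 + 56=840 - 56*m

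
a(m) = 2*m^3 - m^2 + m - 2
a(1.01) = 0.05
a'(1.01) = 5.10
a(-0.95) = -5.57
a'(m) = 6*m^2 - 2*m + 1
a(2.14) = 15.16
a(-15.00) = -6992.00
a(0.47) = -1.54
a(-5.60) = -390.19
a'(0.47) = 1.39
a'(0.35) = 1.04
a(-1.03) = -6.28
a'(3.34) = 61.25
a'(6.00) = 205.00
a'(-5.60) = 200.36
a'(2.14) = 24.20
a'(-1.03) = 9.43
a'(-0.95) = 8.32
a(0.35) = -1.69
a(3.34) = 64.70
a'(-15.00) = 1381.00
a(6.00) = 400.00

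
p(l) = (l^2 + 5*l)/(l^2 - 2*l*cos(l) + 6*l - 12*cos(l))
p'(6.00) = 0.09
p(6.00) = 1.35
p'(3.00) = 0.05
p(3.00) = 0.54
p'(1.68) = -0.74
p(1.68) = 0.77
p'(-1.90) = -1.33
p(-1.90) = 1.15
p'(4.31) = 0.31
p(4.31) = 0.76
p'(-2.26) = -1.50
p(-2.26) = 1.68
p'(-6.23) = 14.21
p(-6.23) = 4.05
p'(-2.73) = -0.02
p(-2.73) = 2.11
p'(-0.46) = -0.35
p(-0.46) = 0.17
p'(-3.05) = 1.18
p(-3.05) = 1.90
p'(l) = (2*l + 5)/(l^2 - 2*l*cos(l) + 6*l - 12*cos(l)) + (l^2 + 5*l)*(-2*l*sin(l) - 2*l - 12*sin(l) + 2*cos(l) - 6)/(l^2 - 2*l*cos(l) + 6*l - 12*cos(l))^2 = (-2*l*(l + 5)*(l*sin(l) + l + 6*sin(l) - cos(l) + 3) + (2*l + 5)*(l^2 - 2*l*cos(l) + 6*l - 12*cos(l)))/((l + 6)^2*(l - 2*cos(l))^2)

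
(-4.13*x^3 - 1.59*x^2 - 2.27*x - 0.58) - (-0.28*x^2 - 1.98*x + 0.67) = -4.13*x^3 - 1.31*x^2 - 0.29*x - 1.25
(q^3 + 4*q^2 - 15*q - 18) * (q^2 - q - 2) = q^5 + 3*q^4 - 21*q^3 - 11*q^2 + 48*q + 36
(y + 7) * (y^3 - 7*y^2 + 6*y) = y^4 - 43*y^2 + 42*y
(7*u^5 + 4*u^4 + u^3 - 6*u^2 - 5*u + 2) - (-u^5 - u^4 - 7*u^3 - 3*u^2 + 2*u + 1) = 8*u^5 + 5*u^4 + 8*u^3 - 3*u^2 - 7*u + 1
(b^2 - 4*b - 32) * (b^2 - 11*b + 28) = b^4 - 15*b^3 + 40*b^2 + 240*b - 896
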